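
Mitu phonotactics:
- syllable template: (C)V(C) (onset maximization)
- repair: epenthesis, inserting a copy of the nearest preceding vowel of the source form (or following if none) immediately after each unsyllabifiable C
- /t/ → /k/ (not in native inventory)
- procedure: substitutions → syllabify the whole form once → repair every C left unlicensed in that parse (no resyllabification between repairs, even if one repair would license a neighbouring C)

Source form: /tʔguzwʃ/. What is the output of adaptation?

kuʔuguzwuʃu

Substitution: /t/ → /k/, giving /kʔguzwʃ/.
The consonants /k/, /ʔ/, /w/, /ʃ/ cannot be parsed into a legal (C)V(C) syllable (at most one coda consonant is licensed; onsets are limited to one consonant).
Each unlicensed consonant becomes the onset of a new syllable: /k/ → /ku/, /ʔ/ → /ʔu/, /w/ → /wu/, /ʃ/ → /ʃu/.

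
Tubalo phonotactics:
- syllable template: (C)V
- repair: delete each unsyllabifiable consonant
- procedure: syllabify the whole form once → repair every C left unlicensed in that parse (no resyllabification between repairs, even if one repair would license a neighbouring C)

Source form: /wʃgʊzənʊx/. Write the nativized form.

Syllabifying with onset maximization leaves /w/, /ʃ/, /x/ stranded (no codas are permitted; onsets are limited to one consonant).
Deleting the stranded consonants removes /w/, /ʃ/, /x/.

gʊzənʊ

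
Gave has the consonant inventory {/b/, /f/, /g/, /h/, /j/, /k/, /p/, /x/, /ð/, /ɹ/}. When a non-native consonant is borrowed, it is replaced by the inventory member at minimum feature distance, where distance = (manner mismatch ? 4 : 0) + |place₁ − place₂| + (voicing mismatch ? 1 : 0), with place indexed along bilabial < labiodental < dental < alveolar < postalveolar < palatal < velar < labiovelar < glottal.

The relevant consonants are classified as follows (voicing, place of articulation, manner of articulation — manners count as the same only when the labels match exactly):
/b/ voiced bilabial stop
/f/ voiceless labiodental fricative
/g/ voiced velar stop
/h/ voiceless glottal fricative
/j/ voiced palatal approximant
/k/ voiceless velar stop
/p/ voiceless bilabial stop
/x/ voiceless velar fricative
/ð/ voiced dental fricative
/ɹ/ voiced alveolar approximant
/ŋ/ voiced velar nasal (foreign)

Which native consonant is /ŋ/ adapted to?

/g/ is closest: manner differs (nasal→stop, +4), place distance 0 (velar→velar), same voicing; total 4. Next closest is /j/ at distance 5.

g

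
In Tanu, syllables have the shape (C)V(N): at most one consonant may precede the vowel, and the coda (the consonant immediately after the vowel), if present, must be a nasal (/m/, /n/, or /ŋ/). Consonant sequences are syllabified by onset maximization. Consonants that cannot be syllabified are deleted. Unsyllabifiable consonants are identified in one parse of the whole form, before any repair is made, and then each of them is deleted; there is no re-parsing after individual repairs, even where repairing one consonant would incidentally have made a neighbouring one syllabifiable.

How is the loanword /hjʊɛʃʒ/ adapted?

jʊɛ

Syllabifying with onset maximization leaves /h/, /ʃ/, /ʒ/ stranded (only a nasal (/m/, /n/, or /ŋ/) is licensed in coda position; onsets are limited to one consonant).
Deleting the stranded consonants removes /h/, /ʃ/, /ʒ/.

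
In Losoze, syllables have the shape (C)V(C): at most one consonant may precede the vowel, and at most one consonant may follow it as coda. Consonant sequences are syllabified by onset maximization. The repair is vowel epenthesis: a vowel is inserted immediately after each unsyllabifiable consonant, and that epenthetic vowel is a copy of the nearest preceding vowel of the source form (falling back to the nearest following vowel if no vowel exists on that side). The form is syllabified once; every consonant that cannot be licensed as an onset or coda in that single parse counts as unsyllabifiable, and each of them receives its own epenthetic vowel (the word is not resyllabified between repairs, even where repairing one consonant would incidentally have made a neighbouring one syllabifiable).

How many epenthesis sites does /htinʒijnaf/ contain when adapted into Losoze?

The unsyllabifiable consonants are /h/; each receives one epenthetic vowel.

1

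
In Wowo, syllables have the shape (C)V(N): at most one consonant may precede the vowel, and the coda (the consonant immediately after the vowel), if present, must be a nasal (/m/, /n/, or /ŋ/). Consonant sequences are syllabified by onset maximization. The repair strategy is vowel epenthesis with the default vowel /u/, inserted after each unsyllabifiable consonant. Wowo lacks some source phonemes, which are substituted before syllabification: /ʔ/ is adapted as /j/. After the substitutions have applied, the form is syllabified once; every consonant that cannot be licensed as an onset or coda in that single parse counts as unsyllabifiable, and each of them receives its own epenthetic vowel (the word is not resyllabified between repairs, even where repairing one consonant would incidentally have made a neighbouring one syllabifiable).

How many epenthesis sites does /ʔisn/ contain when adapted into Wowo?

After substitution the input is /jisn/.
The unsyllabifiable consonants are /s/, /n/; each receives one epenthetic vowel.

2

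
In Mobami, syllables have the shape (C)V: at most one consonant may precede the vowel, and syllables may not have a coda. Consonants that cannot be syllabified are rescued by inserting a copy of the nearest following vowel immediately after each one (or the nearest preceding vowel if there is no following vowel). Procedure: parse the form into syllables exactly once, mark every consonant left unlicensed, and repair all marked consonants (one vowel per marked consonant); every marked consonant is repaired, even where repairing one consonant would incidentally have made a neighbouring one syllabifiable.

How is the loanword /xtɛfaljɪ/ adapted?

Under (C)V, the unsyllabifiable consonants are /x/, /l/ (no codas are permitted; onsets are limited to one consonant).
Epenthesis after each stranded consonant: /x/ → /xɛ/, /l/ → /lɪ/.

xɛtɛfalɪjɪ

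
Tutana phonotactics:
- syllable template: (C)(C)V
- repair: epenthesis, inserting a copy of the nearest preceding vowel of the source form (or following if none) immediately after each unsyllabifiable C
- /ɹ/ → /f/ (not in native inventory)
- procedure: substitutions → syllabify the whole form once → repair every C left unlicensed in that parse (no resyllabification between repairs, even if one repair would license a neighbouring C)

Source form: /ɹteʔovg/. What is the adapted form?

Substitution: /ɹ/ → /f/, giving /fteʔovg/.
Syllabifying with onset maximization leaves /v/, /g/ stranded (no codas are permitted; onsets may contain at most 2 consonants).
Each unlicensed consonant becomes the onset of a new syllable: /v/ → /vo/, /g/ → /go/.

fteʔovogo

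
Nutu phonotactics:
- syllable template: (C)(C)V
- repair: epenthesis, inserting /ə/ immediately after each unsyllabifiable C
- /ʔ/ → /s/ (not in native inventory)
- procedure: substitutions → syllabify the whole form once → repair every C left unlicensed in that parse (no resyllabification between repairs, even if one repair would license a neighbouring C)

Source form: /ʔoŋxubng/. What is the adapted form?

soŋxubənəgə

Substitution: /ʔ/ → /s/, giving /soŋxubng/.
Under (C)(C)V, the unsyllabifiable consonants are /b/, /n/, /g/ (no codas are permitted; onsets may contain at most 2 consonants).
Epenthesis after each stranded consonant: /b/ → /bə/, /n/ → /nə/, /g/ → /gə/.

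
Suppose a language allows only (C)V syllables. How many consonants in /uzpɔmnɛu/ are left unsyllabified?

2

Syllabifying with onset maximization leaves /z/, /m/ stranded (no codas are permitted; onsets are limited to one consonant).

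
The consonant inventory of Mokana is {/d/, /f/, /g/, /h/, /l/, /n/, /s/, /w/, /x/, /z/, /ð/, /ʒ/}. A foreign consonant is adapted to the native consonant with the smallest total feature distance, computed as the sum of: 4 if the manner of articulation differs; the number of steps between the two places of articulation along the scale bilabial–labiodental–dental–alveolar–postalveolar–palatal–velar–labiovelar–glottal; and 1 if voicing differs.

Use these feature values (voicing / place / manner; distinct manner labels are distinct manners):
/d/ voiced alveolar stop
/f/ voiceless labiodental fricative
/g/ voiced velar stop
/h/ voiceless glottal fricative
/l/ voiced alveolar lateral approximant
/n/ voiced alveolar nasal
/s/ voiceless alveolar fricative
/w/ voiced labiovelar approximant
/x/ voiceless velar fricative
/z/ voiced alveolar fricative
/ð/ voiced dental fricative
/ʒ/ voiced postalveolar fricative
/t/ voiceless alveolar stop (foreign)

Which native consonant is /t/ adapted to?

/d/ is closest: same manner (stop), place distance 0 (alveolar→alveolar), voicing differs (+1); total 1. Next closest is /g/ at distance 4.

d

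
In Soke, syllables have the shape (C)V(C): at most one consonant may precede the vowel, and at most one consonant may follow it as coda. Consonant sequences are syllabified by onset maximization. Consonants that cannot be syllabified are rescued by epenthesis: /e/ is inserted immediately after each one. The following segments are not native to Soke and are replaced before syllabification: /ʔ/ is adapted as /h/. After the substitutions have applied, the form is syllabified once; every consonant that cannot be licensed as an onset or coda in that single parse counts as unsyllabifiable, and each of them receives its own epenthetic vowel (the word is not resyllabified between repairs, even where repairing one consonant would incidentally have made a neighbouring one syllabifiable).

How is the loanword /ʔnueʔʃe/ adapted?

Substitution: /ʔ/ → /h/, giving /hnuehʃe/.
Under (C)V(C), the unsyllabifiable consonants are /h/ (at most one coda consonant is licensed; onsets are limited to one consonant).
Each unlicensed consonant becomes the onset of a new syllable: /h/ → /he/.

henuehʃe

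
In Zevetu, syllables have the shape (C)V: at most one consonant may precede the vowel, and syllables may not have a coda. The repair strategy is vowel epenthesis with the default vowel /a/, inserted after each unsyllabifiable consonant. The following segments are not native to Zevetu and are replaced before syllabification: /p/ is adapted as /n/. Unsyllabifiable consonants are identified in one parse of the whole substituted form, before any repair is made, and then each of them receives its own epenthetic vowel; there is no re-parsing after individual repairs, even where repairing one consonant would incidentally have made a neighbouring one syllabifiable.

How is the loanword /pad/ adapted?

nada

Substitution: /p/ → /n/, giving /nad/.
Under (C)V, the unsyllabifiable consonants are /d/ (no codas are permitted; onsets are limited to one consonant).
Epenthesis after each stranded consonant: /d/ → /da/.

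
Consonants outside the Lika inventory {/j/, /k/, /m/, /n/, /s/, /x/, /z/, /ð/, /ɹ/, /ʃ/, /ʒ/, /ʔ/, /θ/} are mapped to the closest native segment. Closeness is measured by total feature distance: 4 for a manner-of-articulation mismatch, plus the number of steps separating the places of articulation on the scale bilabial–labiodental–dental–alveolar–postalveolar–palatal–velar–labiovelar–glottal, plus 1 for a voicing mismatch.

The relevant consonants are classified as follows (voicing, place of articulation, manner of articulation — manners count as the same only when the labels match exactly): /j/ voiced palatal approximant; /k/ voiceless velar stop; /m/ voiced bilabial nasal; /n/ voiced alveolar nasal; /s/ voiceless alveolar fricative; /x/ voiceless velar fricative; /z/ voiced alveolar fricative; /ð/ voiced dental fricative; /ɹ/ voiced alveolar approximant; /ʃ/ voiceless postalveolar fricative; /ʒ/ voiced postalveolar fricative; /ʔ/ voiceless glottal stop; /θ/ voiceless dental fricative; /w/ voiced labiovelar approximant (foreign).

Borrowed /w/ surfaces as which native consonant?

j

/j/ is closest: same manner (approximant), place distance 2 (labiovelar→palatal), same voicing; total 2. Next closest is /ɹ/ at distance 4.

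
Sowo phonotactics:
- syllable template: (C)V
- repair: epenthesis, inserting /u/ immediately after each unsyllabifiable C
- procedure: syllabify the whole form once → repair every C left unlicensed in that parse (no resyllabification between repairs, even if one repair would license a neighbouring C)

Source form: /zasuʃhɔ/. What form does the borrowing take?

The consonants /ʃ/ cannot be parsed into a legal (C)V syllable (no codas are permitted; onsets are limited to one consonant).
Each unlicensed consonant becomes the onset of a new syllable: /ʃ/ → /ʃu/.

zasuʃuhɔ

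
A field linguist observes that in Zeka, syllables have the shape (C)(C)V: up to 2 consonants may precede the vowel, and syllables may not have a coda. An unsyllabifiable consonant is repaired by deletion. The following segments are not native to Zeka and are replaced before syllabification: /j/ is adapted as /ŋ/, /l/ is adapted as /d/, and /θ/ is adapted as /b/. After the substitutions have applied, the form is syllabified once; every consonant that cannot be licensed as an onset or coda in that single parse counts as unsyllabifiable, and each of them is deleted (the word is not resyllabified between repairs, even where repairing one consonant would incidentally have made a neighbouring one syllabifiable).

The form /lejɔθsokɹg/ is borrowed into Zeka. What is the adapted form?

deŋɔbso

Substitution: /l/ → /d/, /j/ → /ŋ/, /θ/ → /b/, giving /deŋɔbsokɹg/.
The consonants /k/, /ɹ/, /g/ cannot be parsed into a legal (C)(C)V syllable (no codas are permitted; onsets may contain at most 2 consonants).
Deletion applies to /k/, /ɹ/, /g/.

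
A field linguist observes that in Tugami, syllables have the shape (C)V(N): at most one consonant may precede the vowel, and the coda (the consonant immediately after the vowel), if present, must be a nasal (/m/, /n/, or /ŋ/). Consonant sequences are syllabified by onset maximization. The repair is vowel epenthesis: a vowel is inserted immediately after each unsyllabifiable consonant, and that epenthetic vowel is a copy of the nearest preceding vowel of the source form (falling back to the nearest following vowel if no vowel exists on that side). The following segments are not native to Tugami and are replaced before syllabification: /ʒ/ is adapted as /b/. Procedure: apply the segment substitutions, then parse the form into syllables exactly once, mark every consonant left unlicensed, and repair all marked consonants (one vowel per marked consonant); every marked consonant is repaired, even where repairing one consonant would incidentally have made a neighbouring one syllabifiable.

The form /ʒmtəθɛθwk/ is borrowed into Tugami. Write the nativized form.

Substitution: /ʒ/ → /b/, giving /bmtəθɛθwk/.
Under (C)V(N), the unsyllabifiable consonants are /b/, /m/, /θ/, /w/, /k/ (only a nasal (/m/, /n/, or /ŋ/) is licensed in coda position; onsets are limited to one consonant).
Inserting the epenthetic vowel yields /b/ → /bə/, /m/ → /mə/, /θ/ → /θɛ/, /w/ → /wɛ/, /k/ → /kɛ/.

bəmətəθɛθɛwɛkɛ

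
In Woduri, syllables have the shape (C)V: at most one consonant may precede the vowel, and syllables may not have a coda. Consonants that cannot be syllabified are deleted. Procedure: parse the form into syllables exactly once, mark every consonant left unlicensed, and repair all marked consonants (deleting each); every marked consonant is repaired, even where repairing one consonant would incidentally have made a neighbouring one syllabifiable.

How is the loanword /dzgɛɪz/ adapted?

Syllabifying with onset maximization leaves /d/, /z/, /z/ stranded (no codas are permitted; onsets are limited to one consonant).
Each unlicensed consonant is deleted: /d/, /z/, /z/.

gɛɪ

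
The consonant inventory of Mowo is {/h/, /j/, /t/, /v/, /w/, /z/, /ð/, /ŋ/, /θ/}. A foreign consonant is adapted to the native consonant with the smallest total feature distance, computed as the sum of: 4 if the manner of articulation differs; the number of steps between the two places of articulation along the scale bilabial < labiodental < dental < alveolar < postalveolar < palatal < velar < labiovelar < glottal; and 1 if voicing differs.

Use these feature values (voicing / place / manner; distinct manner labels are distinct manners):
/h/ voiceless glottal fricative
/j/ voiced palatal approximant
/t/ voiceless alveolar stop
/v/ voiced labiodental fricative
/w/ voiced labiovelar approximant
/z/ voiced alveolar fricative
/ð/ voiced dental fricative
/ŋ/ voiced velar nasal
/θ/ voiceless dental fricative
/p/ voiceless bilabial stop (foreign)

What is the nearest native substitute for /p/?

/t/ is closest: same manner (stop), place distance 3 (bilabial→alveolar), same voicing; total 3. Next closest is /v/ at distance 6.

t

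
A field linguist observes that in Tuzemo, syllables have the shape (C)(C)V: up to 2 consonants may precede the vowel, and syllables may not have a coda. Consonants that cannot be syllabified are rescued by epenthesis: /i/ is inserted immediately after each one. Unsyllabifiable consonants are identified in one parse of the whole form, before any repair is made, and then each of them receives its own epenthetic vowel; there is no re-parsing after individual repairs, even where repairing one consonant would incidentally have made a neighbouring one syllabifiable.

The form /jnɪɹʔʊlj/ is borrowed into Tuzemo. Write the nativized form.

The consonants /l/, /j/ cannot be parsed into a legal (C)(C)V syllable (no codas are permitted; onsets may contain at most 2 consonants).
Epenthesis after each stranded consonant: /l/ → /li/, /j/ → /ji/.

jnɪɹʔʊliji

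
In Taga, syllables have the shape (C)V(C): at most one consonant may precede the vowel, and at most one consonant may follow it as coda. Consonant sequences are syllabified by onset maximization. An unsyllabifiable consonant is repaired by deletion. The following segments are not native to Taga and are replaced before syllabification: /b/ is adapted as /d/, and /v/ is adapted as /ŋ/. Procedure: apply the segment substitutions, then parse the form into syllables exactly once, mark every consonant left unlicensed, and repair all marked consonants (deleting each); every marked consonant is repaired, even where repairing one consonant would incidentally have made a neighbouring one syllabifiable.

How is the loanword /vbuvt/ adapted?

Substitution: /v/ → /ŋ/, /b/ → /d/, giving /ŋduŋt/.
The consonants /ŋ/, /t/ cannot be parsed into a legal (C)V(C) syllable (at most one coda consonant is licensed; onsets are limited to one consonant).
Each unlicensed consonant is deleted: /ŋ/, /t/.

duŋ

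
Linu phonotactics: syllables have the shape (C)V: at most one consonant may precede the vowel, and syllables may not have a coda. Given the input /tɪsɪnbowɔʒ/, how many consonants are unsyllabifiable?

2

Syllabifying with onset maximization leaves /n/, /ʒ/ stranded (no codas are permitted; onsets are limited to one consonant).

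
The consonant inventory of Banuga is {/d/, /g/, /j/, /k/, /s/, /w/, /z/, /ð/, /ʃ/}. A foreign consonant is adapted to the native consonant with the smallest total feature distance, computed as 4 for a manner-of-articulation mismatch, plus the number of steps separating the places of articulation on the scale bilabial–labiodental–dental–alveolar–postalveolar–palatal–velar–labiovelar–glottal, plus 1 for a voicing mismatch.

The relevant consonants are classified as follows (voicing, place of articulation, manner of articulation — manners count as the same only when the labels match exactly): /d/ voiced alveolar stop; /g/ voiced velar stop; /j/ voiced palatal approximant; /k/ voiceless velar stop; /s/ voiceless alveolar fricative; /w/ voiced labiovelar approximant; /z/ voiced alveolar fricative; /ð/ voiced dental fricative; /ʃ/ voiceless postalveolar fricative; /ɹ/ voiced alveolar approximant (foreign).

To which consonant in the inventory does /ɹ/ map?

j

/j/ is closest: same manner (approximant), place distance 2 (alveolar→palatal), same voicing; total 2. Next closest is /d/ at distance 4.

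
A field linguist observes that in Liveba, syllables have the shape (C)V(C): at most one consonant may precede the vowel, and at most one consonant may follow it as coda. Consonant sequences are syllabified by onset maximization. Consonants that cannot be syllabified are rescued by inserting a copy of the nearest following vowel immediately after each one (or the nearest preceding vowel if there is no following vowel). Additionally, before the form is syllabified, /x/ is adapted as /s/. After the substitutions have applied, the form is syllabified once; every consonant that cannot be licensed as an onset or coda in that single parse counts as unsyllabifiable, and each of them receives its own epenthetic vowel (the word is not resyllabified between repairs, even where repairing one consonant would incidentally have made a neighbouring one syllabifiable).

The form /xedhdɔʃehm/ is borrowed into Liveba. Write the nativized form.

Substitution: /x/ → /s/, giving /sedhdɔʃehm/.
Under (C)V(C), the unsyllabifiable consonants are /h/, /m/ (at most one coda consonant is licensed; onsets are limited to one consonant).
Epenthesis after each stranded consonant: /h/ → /hɔ/, /m/ → /me/.

sedhɔdɔʃehme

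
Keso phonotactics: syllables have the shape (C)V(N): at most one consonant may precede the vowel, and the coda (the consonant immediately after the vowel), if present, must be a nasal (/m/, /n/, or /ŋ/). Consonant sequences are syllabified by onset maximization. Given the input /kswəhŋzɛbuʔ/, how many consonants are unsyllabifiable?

5

Syllabifying with onset maximization leaves /k/, /s/, /h/, /ŋ/, /ʔ/ stranded (only a nasal (/m/, /n/, or /ŋ/) is licensed in coda position; onsets are limited to one consonant).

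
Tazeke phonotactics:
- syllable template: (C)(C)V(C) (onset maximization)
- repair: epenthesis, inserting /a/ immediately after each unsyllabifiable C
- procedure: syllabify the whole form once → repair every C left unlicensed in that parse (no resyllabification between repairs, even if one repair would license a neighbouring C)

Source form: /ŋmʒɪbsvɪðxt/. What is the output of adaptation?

ŋamʒɪbsvɪðxata

Syllabifying with onset maximization leaves /ŋ/, /x/, /t/ stranded (at most one coda consonant is licensed; onsets may contain at most 2 consonants).
Epenthesis after each stranded consonant: /ŋ/ → /ŋa/, /x/ → /xa/, /t/ → /ta/.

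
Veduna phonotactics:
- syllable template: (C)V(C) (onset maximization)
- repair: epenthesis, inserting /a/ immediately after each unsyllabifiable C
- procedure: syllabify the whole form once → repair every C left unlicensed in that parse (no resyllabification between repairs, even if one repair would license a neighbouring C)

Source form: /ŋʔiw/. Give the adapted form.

Syllabifying with onset maximization leaves /ŋ/ stranded (at most one coda consonant is licensed; onsets are limited to one consonant).
Each unlicensed consonant becomes the onset of a new syllable: /ŋ/ → /ŋa/.

ŋaʔiw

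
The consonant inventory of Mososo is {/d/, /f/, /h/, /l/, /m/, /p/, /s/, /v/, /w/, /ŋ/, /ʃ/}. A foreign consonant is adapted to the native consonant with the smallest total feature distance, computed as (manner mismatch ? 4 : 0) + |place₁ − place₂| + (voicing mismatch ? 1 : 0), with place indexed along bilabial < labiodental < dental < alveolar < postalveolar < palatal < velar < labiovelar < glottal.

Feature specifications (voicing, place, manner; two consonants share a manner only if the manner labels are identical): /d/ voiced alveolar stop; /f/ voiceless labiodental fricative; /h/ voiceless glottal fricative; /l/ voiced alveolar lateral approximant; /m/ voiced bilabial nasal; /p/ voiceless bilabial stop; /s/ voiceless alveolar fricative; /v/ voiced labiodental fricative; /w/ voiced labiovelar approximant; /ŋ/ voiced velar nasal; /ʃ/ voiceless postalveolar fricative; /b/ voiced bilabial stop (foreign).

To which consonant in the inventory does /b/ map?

/p/ is closest: same manner (stop), place distance 0 (bilabial→bilabial), voicing differs (+1); total 1. Next closest is /d/ at distance 3.

p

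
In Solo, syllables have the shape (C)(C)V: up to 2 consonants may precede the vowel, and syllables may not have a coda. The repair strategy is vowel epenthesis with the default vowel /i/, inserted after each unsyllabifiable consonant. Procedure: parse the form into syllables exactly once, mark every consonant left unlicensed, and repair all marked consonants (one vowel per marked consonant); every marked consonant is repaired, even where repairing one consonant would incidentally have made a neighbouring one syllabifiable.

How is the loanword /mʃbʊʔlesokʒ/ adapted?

miʃbʊʔlesokiʒi

Under (C)(C)V, the unsyllabifiable consonants are /m/, /k/, /ʒ/ (no codas are permitted; onsets may contain at most 2 consonants).
Inserting the epenthetic vowel yields /m/ → /mi/, /k/ → /ki/, /ʒ/ → /ʒi/.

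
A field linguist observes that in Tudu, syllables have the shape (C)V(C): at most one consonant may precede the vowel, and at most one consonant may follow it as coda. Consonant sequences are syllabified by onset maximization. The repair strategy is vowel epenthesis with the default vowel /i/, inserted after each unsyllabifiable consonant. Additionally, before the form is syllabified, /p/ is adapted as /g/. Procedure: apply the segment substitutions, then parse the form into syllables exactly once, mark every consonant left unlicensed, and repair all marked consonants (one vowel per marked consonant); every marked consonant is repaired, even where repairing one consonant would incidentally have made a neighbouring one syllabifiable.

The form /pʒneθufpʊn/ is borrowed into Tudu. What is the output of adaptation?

giʒineθufgʊn

Substitution: /p/ → /g/, giving /gʒneθufgʊn/.
Syllabifying with onset maximization leaves /g/, /ʒ/ stranded (at most one coda consonant is licensed; onsets are limited to one consonant).
Each unlicensed consonant becomes the onset of a new syllable: /g/ → /gi/, /ʒ/ → /ʒi/.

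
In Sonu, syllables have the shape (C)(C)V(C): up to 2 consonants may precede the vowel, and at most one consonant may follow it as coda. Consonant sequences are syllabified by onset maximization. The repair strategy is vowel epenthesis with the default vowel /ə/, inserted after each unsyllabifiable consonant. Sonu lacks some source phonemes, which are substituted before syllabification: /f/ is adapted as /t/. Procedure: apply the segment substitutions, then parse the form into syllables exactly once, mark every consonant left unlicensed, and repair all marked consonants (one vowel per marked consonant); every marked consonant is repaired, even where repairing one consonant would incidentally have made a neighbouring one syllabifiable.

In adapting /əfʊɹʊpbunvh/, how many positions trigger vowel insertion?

After substitution the input is /ətʊɹʊpbunvh/.
The unsyllabifiable consonants are /v/, /h/; each receives one epenthetic vowel.

2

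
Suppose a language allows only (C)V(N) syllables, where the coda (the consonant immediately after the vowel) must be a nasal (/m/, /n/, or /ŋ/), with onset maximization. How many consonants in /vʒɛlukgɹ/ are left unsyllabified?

Syllabifying with onset maximization leaves /v/, /k/, /g/, /ɹ/ stranded (only a nasal (/m/, /n/, or /ŋ/) is licensed in coda position; onsets are limited to one consonant).

4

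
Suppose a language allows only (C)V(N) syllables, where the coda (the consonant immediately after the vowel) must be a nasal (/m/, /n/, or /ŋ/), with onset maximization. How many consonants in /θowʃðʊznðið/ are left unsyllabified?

The consonants /w/, /ʃ/, /z/, /n/, /ð/ cannot be parsed into a legal (C)V(N) syllable (only a nasal (/m/, /n/, or /ŋ/) is licensed in coda position; onsets are limited to one consonant).

5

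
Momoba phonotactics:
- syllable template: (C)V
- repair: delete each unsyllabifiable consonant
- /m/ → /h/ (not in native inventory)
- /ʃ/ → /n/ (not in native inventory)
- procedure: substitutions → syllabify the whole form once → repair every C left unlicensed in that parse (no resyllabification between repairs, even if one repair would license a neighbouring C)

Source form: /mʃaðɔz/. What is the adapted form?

naðɔ

Substitution: /m/ → /h/, /ʃ/ → /n/, giving /hnaðɔz/.
Under (C)V, the unsyllabifiable consonants are /h/, /z/ (no codas are permitted; onsets are limited to one consonant).
Each unlicensed consonant is deleted: /h/, /z/.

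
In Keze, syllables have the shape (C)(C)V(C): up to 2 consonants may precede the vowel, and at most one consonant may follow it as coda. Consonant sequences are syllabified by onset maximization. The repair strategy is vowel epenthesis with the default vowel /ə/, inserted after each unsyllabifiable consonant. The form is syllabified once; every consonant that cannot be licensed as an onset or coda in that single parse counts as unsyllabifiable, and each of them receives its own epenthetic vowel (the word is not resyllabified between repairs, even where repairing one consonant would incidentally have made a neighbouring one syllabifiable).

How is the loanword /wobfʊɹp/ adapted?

Under (C)(C)V(C), the unsyllabifiable consonants are /p/ (at most one coda consonant is licensed; onsets may contain at most 2 consonants).
Each unlicensed consonant becomes the onset of a new syllable: /p/ → /pə/.

wobfʊɹpə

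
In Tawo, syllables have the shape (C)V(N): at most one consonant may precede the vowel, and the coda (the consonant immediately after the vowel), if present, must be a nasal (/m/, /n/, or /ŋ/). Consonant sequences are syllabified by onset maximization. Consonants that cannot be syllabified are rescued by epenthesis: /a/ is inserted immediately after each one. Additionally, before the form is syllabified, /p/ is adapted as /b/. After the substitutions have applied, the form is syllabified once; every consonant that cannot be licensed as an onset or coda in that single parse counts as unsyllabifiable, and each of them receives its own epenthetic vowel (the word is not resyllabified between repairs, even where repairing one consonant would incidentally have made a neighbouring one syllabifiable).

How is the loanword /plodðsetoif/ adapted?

balodaðasetoifa

Substitution: /p/ → /b/, giving /blodðsetoif/.
Syllabifying with onset maximization leaves /b/, /d/, /ð/, /f/ stranded (only a nasal (/m/, /n/, or /ŋ/) is licensed in coda position; onsets are limited to one consonant).
Inserting the epenthetic vowel yields /b/ → /ba/, /d/ → /da/, /ð/ → /ða/, /f/ → /fa/.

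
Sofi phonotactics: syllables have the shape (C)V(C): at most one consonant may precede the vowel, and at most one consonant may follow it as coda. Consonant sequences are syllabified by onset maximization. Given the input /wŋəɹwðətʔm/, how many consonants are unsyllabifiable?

4

Syllabifying with onset maximization leaves /w/, /w/, /ʔ/, /m/ stranded (at most one coda consonant is licensed; onsets are limited to one consonant).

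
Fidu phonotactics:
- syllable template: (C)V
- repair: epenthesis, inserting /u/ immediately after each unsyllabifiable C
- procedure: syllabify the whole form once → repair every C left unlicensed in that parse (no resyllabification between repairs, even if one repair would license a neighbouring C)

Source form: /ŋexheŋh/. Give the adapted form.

ŋexuheŋuhu

Under (C)V, the unsyllabifiable consonants are /x/, /ŋ/, /h/ (no codas are permitted; onsets are limited to one consonant).
Inserting the epenthetic vowel yields /x/ → /xu/, /ŋ/ → /ŋu/, /h/ → /hu/.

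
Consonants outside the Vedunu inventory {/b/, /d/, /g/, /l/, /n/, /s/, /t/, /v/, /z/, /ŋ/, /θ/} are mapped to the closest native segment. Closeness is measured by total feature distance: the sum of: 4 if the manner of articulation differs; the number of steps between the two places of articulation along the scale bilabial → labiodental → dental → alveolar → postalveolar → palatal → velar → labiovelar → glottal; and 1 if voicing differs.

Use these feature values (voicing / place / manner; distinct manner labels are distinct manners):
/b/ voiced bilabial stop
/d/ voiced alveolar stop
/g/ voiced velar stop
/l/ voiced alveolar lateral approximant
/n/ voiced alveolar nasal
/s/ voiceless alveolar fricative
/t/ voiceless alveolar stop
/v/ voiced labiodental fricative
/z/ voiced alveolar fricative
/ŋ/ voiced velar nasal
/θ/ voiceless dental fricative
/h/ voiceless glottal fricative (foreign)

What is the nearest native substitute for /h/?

/s/ is closest: same manner (fricative), place distance 5 (glottal→alveolar), same voicing; total 5. Next closest is /z/ at distance 6.

s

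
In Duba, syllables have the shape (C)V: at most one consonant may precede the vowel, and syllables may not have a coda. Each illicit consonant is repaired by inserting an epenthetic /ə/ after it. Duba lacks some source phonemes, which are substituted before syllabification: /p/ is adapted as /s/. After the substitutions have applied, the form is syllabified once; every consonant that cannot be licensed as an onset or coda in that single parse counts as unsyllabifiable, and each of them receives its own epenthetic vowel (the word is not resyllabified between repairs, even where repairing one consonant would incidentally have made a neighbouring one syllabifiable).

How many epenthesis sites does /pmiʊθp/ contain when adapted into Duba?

After substitution the input is /smiʊθs/.
The unsyllabifiable consonants are /s/, /θ/, /s/; each receives one epenthetic vowel.

3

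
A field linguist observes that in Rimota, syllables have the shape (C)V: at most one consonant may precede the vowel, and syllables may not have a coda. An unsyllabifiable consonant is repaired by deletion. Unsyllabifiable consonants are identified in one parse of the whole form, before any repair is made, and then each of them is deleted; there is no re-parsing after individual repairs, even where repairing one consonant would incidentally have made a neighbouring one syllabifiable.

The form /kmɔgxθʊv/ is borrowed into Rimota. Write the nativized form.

mɔθʊ

Syllabifying with onset maximization leaves /k/, /g/, /x/, /v/ stranded (no codas are permitted; onsets are limited to one consonant).
Deletion applies to /k/, /g/, /x/, /v/.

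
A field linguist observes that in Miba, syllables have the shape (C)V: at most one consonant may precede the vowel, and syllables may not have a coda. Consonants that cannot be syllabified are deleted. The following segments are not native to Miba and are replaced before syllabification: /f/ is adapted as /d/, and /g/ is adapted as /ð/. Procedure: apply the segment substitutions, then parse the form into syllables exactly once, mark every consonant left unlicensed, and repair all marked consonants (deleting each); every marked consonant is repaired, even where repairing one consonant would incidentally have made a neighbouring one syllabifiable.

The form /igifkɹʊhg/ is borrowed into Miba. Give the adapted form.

Substitution: /g/ → /ð/, /f/ → /d/, giving /iðidkɹʊhð/.
Syllabifying with onset maximization leaves /d/, /k/, /h/, /ð/ stranded (no codas are permitted; onsets are limited to one consonant).
Deleting the stranded consonants removes /d/, /k/, /h/, /ð/.

iðiɹʊ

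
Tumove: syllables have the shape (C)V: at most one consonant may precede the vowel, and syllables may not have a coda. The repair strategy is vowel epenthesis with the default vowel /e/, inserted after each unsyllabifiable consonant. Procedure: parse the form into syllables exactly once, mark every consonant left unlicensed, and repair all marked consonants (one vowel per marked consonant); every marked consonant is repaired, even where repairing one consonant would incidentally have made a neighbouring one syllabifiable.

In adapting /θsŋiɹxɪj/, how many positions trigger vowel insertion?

The unsyllabifiable consonants are /θ/, /s/, /ɹ/, /j/; each receives one epenthetic vowel.

4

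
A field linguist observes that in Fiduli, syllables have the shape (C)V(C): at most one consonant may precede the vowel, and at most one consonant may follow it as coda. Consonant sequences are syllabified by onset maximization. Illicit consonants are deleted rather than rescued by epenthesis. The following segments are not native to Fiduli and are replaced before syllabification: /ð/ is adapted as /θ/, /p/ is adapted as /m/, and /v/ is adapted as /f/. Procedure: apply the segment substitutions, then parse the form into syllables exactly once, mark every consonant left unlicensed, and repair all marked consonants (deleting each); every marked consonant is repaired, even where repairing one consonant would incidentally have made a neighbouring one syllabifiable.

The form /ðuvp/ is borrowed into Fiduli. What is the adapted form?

Substitution: /ð/ → /θ/, /v/ → /f/, /p/ → /m/, giving /θufm/.
The consonants /m/ cannot be parsed into a legal (C)V(C) syllable (at most one coda consonant is licensed; onsets are limited to one consonant).
Deletion applies to /m/.

θuf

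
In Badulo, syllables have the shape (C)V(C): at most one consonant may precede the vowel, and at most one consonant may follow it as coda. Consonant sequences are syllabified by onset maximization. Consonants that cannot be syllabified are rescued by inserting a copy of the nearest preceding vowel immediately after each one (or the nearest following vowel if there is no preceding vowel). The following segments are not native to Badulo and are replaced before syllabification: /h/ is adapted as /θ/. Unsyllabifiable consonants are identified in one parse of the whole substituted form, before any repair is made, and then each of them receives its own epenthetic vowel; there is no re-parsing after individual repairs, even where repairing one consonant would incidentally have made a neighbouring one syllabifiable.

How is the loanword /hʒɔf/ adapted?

Substitution: /h/ → /θ/, giving /θʒɔf/.
Syllabifying with onset maximization leaves /θ/ stranded (at most one coda consonant is licensed; onsets are limited to one consonant).
Each unlicensed consonant becomes the onset of a new syllable: /θ/ → /θɔ/.

θɔʒɔf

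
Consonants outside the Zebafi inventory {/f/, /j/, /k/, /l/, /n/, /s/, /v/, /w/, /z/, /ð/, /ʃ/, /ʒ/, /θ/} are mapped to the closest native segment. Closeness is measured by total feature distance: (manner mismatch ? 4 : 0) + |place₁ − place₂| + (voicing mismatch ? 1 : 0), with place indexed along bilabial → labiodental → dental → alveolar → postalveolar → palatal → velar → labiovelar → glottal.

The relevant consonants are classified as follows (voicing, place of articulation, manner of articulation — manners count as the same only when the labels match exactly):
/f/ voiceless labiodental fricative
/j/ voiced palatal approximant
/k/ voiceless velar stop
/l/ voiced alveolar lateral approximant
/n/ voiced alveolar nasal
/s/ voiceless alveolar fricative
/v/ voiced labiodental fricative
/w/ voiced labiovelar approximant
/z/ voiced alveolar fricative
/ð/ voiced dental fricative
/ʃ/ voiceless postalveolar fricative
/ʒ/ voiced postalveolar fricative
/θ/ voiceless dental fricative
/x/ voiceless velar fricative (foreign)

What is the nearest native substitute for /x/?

/ʃ/ is closest: same manner (fricative), place distance 2 (velar→postalveolar), same voicing; total 2. Next closest is /s/ at distance 3.

ʃ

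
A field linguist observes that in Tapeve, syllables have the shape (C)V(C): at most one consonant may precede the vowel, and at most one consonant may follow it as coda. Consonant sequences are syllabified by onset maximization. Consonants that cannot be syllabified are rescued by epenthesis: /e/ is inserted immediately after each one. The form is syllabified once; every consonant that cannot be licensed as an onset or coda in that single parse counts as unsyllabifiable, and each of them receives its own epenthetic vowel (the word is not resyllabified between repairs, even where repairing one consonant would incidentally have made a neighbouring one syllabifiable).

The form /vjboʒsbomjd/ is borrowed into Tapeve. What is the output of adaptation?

vejeboʒsebomjede

Under (C)V(C), the unsyllabifiable consonants are /v/, /j/, /s/, /j/, /d/ (at most one coda consonant is licensed; onsets are limited to one consonant).
Epenthesis after each stranded consonant: /v/ → /ve/, /j/ → /je/, /s/ → /se/, /j/ → /je/, /d/ → /de/.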